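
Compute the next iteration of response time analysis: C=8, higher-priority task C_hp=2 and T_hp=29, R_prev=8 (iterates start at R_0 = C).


R_next = C + ceil(R_prev / T_hp) * C_hp
ceil(8 / 29) = ceil(0.2759) = 1
Interference = 1 * 2 = 2
R_next = 8 + 2 = 10

10


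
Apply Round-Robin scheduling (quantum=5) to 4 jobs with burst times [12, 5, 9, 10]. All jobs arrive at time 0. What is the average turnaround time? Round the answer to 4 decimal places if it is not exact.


Time quantum = 5
Execution trace:
  J1 runs 5 units, time = 5
  J2 runs 5 units, time = 10
  J3 runs 5 units, time = 15
  J4 runs 5 units, time = 20
  J1 runs 5 units, time = 25
  J3 runs 4 units, time = 29
  J4 runs 5 units, time = 34
  J1 runs 2 units, time = 36
Finish times: [36, 10, 29, 34]
Average turnaround = 109/4 = 27.25

27.25


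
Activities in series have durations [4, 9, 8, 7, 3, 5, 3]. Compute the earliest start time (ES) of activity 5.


Activity 5 starts after activities 1 through 4 complete.
Predecessor durations: [4, 9, 8, 7]
ES = 4 + 9 + 8 + 7 = 28

28


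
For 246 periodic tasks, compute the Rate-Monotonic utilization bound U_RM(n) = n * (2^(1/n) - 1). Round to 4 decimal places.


Compute 2^(1/246) = 1.0028216448
Subtract 1: 1.0028216448 - 1 = 0.0028216448
Multiply by n: 246 * 0.0028216448 = 0.6941246208
Round to 4 dp: 0.6941

0.6941


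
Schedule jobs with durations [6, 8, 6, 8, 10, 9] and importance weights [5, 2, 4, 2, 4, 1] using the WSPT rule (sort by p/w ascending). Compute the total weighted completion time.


Compute p/w ratios and sort ascending (WSPT): [(6, 5), (6, 4), (10, 4), (8, 2), (8, 2), (9, 1)]
Compute weighted completion times:
  Job (p=6,w=5): C=6, w*C=5*6=30
  Job (p=6,w=4): C=12, w*C=4*12=48
  Job (p=10,w=4): C=22, w*C=4*22=88
  Job (p=8,w=2): C=30, w*C=2*30=60
  Job (p=8,w=2): C=38, w*C=2*38=76
  Job (p=9,w=1): C=47, w*C=1*47=47
Total weighted completion time = 349

349


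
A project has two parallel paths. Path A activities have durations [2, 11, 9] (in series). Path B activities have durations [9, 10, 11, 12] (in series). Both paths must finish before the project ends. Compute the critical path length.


Path A total = 2 + 11 + 9 = 22
Path B total = 9 + 10 + 11 + 12 = 42
Critical path = longest path = max(22, 42) = 42

42


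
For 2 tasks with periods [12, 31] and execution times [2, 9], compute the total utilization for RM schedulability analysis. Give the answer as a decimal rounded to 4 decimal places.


Compute individual utilizations (exact fractions):
  Task 1: C/T = 2/12 = 1/6 (approx. 0.1667)
  Task 2: C/T = 9/31 (approx. 0.2903)
Total utilization U = 1/6 + 9/31 = 85/186
Rounded to 4 decimal places: U = 0.4570
RM (Liu & Layland) bound for 2 tasks = 0.828427; compare with U = 85/186 (approx. 0.456989)
U <= bound, so schedulable by RM sufficient condition.

0.4570


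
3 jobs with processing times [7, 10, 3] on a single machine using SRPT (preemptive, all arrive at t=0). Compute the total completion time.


Since all jobs arrive at t=0, SRPT equals SPT ordering.
SPT order: [3, 7, 10]
Completion times:
  Job 1: p=3, C=3
  Job 2: p=7, C=10
  Job 3: p=10, C=20
Total completion time = 3 + 10 + 20 = 33

33


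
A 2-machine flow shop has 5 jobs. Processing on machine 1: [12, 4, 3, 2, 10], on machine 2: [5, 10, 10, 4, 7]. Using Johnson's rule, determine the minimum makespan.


Apply Johnson's rule:
  Group 1 (a <= b): [(4, 2, 4), (3, 3, 10), (2, 4, 10)]
  Group 2 (a > b): [(5, 10, 7), (1, 12, 5)]
Optimal job order: [4, 3, 2, 5, 1]
Schedule:
  Job 4: M1 done at 2, M2 done at 6
  Job 3: M1 done at 5, M2 done at 16
  Job 2: M1 done at 9, M2 done at 26
  Job 5: M1 done at 19, M2 done at 33
  Job 1: M1 done at 31, M2 done at 38
Makespan = 38

38


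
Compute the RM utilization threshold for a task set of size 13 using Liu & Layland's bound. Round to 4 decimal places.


Compute 2^(1/13) = 1.0547660765
Subtract 1: 1.0547660765 - 1 = 0.0547660765
Multiply by n: 13 * 0.0547660765 = 0.7119589945
Round to 4 dp: 0.7120

0.7120


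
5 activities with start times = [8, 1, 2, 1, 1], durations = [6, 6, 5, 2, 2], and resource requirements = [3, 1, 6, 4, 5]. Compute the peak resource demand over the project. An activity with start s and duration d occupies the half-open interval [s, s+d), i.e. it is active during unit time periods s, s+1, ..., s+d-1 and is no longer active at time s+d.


Each activity i is active on [start_i, start_i + duration_i).
Compute total resource usage per time slot:
  t=0: active resources = [], total = 0
  t=1: active resources = [1, 4, 5], total = 10
  t=2: active resources = [1, 6, 4, 5], total = 16
  t=3: active resources = [1, 6], total = 7
  t=4: active resources = [1, 6], total = 7
  t=5: active resources = [1, 6], total = 7
  t=6: active resources = [1, 6], total = 7
  t=7: active resources = [], total = 0
  t=8: active resources = [3], total = 3
  t=9: active resources = [3], total = 3
  t=10: active resources = [3], total = 3
  t=11: active resources = [3], total = 3
  t=12: active resources = [3], total = 3
  t=13: active resources = [3], total = 3
Peak resource demand = 16

16


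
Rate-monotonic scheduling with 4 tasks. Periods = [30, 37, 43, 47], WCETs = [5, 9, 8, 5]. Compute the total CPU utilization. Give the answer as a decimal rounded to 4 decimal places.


Compute individual utilizations (exact fractions):
  Task 1: C/T = 5/30 = 1/6 (approx. 0.1667)
  Task 2: C/T = 9/37 (approx. 0.2432)
  Task 3: C/T = 8/43 (approx. 0.186)
  Task 4: C/T = 5/47 (approx. 0.1064)
Total utilization U = 1/6 + 9/37 + 8/43 + 5/47 = 315113/448662
Rounded to 4 decimal places: U = 0.7023
RM (Liu & Layland) bound for 4 tasks = 0.756828; compare with U = 315113/448662 (approx. 0.702339)
U <= bound, so schedulable by RM sufficient condition.

0.7023


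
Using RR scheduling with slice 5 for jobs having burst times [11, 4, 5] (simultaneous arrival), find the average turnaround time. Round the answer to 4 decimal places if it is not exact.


Time quantum = 5
Execution trace:
  J1 runs 5 units, time = 5
  J2 runs 4 units, time = 9
  J3 runs 5 units, time = 14
  J1 runs 5 units, time = 19
  J1 runs 1 units, time = 20
Finish times: [20, 9, 14]
Average turnaround = 43/3 = 14.3333

14.3333


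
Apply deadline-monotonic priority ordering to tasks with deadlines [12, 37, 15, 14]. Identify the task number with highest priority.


Sort tasks by relative deadline (ascending):
  Task 1: deadline = 12
  Task 4: deadline = 14
  Task 3: deadline = 15
  Task 2: deadline = 37
Priority order (highest first): [1, 4, 3, 2]
Highest priority task = 1

1


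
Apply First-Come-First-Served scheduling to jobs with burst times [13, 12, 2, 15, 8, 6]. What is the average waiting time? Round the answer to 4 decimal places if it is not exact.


FCFS order (as given): [13, 12, 2, 15, 8, 6]
Waiting times:
  Job 1: wait = 0
  Job 2: wait = 13
  Job 3: wait = 25
  Job 4: wait = 27
  Job 5: wait = 42
  Job 6: wait = 50
Sum of waiting times = 157
Average waiting time = 157/6 = 26.1667

26.1667


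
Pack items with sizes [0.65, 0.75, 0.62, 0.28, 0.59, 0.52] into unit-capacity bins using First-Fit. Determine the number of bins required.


Place items sequentially using First-Fit:
  Item 0.65 -> new Bin 1
  Item 0.75 -> new Bin 2
  Item 0.62 -> new Bin 3
  Item 0.28 -> Bin 1 (now 0.93)
  Item 0.59 -> new Bin 4
  Item 0.52 -> new Bin 5
Total bins used = 5

5


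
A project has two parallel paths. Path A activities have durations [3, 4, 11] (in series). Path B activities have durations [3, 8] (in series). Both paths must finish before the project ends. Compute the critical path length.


Path A total = 3 + 4 + 11 = 18
Path B total = 3 + 8 = 11
Critical path = longest path = max(18, 11) = 18

18


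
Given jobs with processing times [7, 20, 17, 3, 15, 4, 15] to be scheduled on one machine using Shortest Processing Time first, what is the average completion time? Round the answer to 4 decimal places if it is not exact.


Sort jobs by processing time (SPT order): [3, 4, 7, 15, 15, 17, 20]
Compute completion times sequentially:
  Job 1: processing = 3, completes at 3
  Job 2: processing = 4, completes at 7
  Job 3: processing = 7, completes at 14
  Job 4: processing = 15, completes at 29
  Job 5: processing = 15, completes at 44
  Job 6: processing = 17, completes at 61
  Job 7: processing = 20, completes at 81
Sum of completion times = 239
Average completion time = 239/7 = 34.1429

34.1429


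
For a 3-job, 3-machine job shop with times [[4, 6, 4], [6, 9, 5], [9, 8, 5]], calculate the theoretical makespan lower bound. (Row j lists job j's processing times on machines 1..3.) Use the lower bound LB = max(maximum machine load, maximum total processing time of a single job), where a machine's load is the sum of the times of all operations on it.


Machine loads:
  Machine 1: 4 + 6 + 9 = 19
  Machine 2: 6 + 9 + 8 = 23
  Machine 3: 4 + 5 + 5 = 14
Max machine load = 23
Job totals:
  Job 1: 14
  Job 2: 20
  Job 3: 22
Max job total = 22
Lower bound = max(23, 22) = 23

23


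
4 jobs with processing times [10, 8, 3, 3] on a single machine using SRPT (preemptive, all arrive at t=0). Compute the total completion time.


Since all jobs arrive at t=0, SRPT equals SPT ordering.
SPT order: [3, 3, 8, 10]
Completion times:
  Job 1: p=3, C=3
  Job 2: p=3, C=6
  Job 3: p=8, C=14
  Job 4: p=10, C=24
Total completion time = 3 + 6 + 14 + 24 = 47

47


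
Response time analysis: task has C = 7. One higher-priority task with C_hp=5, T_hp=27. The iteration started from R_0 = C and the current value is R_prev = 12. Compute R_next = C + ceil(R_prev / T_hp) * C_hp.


R_next = C + ceil(R_prev / T_hp) * C_hp
ceil(12 / 27) = ceil(0.4444) = 1
Interference = 1 * 5 = 5
R_next = 7 + 5 = 12
R_next = R_prev, so the iteration has converged (response time = 12).

12


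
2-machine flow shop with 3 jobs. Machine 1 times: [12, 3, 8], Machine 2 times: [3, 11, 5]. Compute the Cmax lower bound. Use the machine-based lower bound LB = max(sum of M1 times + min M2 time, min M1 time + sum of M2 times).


LB1 = sum(M1 times) + min(M2 times) = 23 + 3 = 26
LB2 = min(M1 times) + sum(M2 times) = 3 + 19 = 22
Lower bound = max(LB1, LB2) = max(26, 22) = 26

26


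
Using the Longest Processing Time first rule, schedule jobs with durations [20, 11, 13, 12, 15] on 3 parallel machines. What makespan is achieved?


Sort jobs in decreasing order (LPT): [20, 15, 13, 12, 11]
Assign each job to the least loaded machine:
  Machine 1: jobs [20], load = 20
  Machine 2: jobs [15, 11], load = 26
  Machine 3: jobs [13, 12], load = 25
Makespan = max load = 26

26


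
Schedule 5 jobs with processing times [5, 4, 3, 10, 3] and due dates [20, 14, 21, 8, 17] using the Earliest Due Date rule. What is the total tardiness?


Sort by due date (EDD order): [(10, 8), (4, 14), (3, 17), (5, 20), (3, 21)]
Compute completion times and tardiness:
  Job 1: p=10, d=8, C=10, tardiness=max(0,10-8)=2
  Job 2: p=4, d=14, C=14, tardiness=max(0,14-14)=0
  Job 3: p=3, d=17, C=17, tardiness=max(0,17-17)=0
  Job 4: p=5, d=20, C=22, tardiness=max(0,22-20)=2
  Job 5: p=3, d=21, C=25, tardiness=max(0,25-21)=4
Total tardiness = 8

8


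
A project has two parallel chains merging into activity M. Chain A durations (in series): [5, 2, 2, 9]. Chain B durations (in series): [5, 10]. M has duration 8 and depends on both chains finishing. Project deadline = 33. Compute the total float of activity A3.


Forward pass: ES(A3) = sum of predecessors on chain A = 7
EF = ES + duration = 7 + 2 = 9
Backward pass: LF(M) = deadline = 33; LS(M) = 33 - 8 = 25
LF(A3) = LS(M) - sum(successors on chain A) = 25 - 9 = 16
LS = LF - duration = 16 - 2 = 14
Total float = LS - ES = 14 - 7 = 7

7


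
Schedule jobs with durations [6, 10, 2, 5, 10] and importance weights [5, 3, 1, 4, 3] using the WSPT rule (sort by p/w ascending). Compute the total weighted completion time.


Compute p/w ratios and sort ascending (WSPT): [(6, 5), (5, 4), (2, 1), (10, 3), (10, 3)]
Compute weighted completion times:
  Job (p=6,w=5): C=6, w*C=5*6=30
  Job (p=5,w=4): C=11, w*C=4*11=44
  Job (p=2,w=1): C=13, w*C=1*13=13
  Job (p=10,w=3): C=23, w*C=3*23=69
  Job (p=10,w=3): C=33, w*C=3*33=99
Total weighted completion time = 255

255


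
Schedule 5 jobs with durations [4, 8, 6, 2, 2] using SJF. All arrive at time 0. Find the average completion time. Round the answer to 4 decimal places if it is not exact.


SJF order (ascending): [2, 2, 4, 6, 8]
Completion times:
  Job 1: burst=2, C=2
  Job 2: burst=2, C=4
  Job 3: burst=4, C=8
  Job 4: burst=6, C=14
  Job 5: burst=8, C=22
Average completion = 50/5 = 10.0

10.0


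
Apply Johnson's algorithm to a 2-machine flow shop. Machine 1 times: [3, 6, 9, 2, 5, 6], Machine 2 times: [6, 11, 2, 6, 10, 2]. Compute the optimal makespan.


Apply Johnson's rule:
  Group 1 (a <= b): [(4, 2, 6), (1, 3, 6), (5, 5, 10), (2, 6, 11)]
  Group 2 (a > b): [(3, 9, 2), (6, 6, 2)]
Optimal job order: [4, 1, 5, 2, 3, 6]
Schedule:
  Job 4: M1 done at 2, M2 done at 8
  Job 1: M1 done at 5, M2 done at 14
  Job 5: M1 done at 10, M2 done at 24
  Job 2: M1 done at 16, M2 done at 35
  Job 3: M1 done at 25, M2 done at 37
  Job 6: M1 done at 31, M2 done at 39
Makespan = 39

39


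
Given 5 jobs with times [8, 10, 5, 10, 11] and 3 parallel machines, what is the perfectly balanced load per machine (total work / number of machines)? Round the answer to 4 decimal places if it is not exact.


Total processing time = 8 + 10 + 5 + 10 + 11 = 44
Number of machines = 3
Ideal balanced load = 44 / 3 = 14.6667

14.6667


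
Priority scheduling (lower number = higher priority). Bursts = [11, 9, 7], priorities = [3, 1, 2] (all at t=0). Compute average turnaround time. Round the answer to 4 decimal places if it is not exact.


Sort by priority (ascending = highest first):
Order: [(1, 9), (2, 7), (3, 11)]
Completion times:
  Priority 1, burst=9, C=9
  Priority 2, burst=7, C=16
  Priority 3, burst=11, C=27
Average turnaround = 52/3 = 17.3333

17.3333


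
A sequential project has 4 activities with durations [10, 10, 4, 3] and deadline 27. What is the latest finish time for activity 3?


LF(activity 3) = deadline - sum of successor durations
Successors: activities 4 through 4 with durations [3]
Sum of successor durations = 3
LF = 27 - 3 = 24

24


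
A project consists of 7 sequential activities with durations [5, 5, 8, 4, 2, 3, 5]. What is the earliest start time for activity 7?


Activity 7 starts after activities 1 through 6 complete.
Predecessor durations: [5, 5, 8, 4, 2, 3]
ES = 5 + 5 + 8 + 4 + 2 + 3 = 27

27


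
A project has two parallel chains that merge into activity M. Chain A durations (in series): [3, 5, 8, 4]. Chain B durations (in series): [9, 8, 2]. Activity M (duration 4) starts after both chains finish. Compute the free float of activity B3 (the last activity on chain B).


ES(B3) = sum of predecessors on chain B = 17
EF(B3) = ES + duration = 17 + 2 = 19
Successor of B3 is M. ES(M) = max(sum(A), sum(B)) = max(20, 19) = 20
Free float = ES(successor) - EF(current) = 20 - 19 = 1

1


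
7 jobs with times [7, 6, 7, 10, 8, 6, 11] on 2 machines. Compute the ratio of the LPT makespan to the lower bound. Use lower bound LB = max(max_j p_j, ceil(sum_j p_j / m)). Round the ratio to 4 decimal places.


LPT order: [11, 10, 8, 7, 7, 6, 6]
Machine loads after assignment: [25, 30]
LPT makespan = 30
Lower bound = max(max_job, ceil(total/2)) = max(11, 28) = 28
Ratio = 30 / 28 = 1.0714

1.0714


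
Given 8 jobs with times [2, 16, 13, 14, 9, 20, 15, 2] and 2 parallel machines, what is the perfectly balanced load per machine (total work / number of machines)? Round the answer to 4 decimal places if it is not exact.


Total processing time = 2 + 16 + 13 + 14 + 9 + 20 + 15 + 2 = 91
Number of machines = 2
Ideal balanced load = 91 / 2 = 45.5

45.5


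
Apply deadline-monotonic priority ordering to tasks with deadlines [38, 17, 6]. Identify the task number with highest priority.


Sort tasks by relative deadline (ascending):
  Task 3: deadline = 6
  Task 2: deadline = 17
  Task 1: deadline = 38
Priority order (highest first): [3, 2, 1]
Highest priority task = 3

3


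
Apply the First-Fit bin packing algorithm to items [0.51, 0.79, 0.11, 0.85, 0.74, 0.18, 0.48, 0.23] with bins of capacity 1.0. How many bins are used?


Place items sequentially using First-Fit:
  Item 0.51 -> new Bin 1
  Item 0.79 -> new Bin 2
  Item 0.11 -> Bin 1 (now 0.62)
  Item 0.85 -> new Bin 3
  Item 0.74 -> new Bin 4
  Item 0.18 -> Bin 1 (now 0.8)
  Item 0.48 -> new Bin 5
  Item 0.23 -> Bin 4 (now 0.97)
Total bins used = 5

5


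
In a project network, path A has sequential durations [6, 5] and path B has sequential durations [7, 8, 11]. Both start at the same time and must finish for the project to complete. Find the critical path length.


Path A total = 6 + 5 = 11
Path B total = 7 + 8 + 11 = 26
Critical path = longest path = max(11, 26) = 26

26


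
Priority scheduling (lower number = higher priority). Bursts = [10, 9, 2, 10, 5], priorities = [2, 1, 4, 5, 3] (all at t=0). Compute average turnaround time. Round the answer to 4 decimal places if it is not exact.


Sort by priority (ascending = highest first):
Order: [(1, 9), (2, 10), (3, 5), (4, 2), (5, 10)]
Completion times:
  Priority 1, burst=9, C=9
  Priority 2, burst=10, C=19
  Priority 3, burst=5, C=24
  Priority 4, burst=2, C=26
  Priority 5, burst=10, C=36
Average turnaround = 114/5 = 22.8

22.8


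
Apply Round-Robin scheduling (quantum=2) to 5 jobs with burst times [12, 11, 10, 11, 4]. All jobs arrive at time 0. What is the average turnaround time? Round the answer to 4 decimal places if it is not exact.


Time quantum = 2
Execution trace:
  J1 runs 2 units, time = 2
  J2 runs 2 units, time = 4
  J3 runs 2 units, time = 6
  J4 runs 2 units, time = 8
  J5 runs 2 units, time = 10
  J1 runs 2 units, time = 12
  J2 runs 2 units, time = 14
  J3 runs 2 units, time = 16
  J4 runs 2 units, time = 18
  J5 runs 2 units, time = 20
  J1 runs 2 units, time = 22
  J2 runs 2 units, time = 24
  J3 runs 2 units, time = 26
  J4 runs 2 units, time = 28
  J1 runs 2 units, time = 30
  J2 runs 2 units, time = 32
  J3 runs 2 units, time = 34
  J4 runs 2 units, time = 36
  J1 runs 2 units, time = 38
  J2 runs 2 units, time = 40
  J3 runs 2 units, time = 42
  J4 runs 2 units, time = 44
  J1 runs 2 units, time = 46
  J2 runs 1 units, time = 47
  J4 runs 1 units, time = 48
Finish times: [46, 47, 42, 48, 20]
Average turnaround = 203/5 = 40.6

40.6


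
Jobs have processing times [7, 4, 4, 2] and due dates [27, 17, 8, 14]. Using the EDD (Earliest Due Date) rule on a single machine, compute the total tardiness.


Sort by due date (EDD order): [(4, 8), (2, 14), (4, 17), (7, 27)]
Compute completion times and tardiness:
  Job 1: p=4, d=8, C=4, tardiness=max(0,4-8)=0
  Job 2: p=2, d=14, C=6, tardiness=max(0,6-14)=0
  Job 3: p=4, d=17, C=10, tardiness=max(0,10-17)=0
  Job 4: p=7, d=27, C=17, tardiness=max(0,17-27)=0
Total tardiness = 0

0


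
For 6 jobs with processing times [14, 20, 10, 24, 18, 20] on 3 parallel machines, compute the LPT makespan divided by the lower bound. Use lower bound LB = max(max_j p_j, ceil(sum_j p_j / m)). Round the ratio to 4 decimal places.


LPT order: [24, 20, 20, 18, 14, 10]
Machine loads after assignment: [34, 38, 34]
LPT makespan = 38
Lower bound = max(max_job, ceil(total/3)) = max(24, 36) = 36
Ratio = 38 / 36 = 1.0556

1.0556


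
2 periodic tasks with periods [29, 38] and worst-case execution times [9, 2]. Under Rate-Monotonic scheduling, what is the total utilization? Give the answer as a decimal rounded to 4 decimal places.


Compute individual utilizations (exact fractions):
  Task 1: C/T = 9/29 (approx. 0.3103)
  Task 2: C/T = 2/38 = 1/19 (approx. 0.0526)
Total utilization U = 9/29 + 1/19 = 200/551
Rounded to 4 decimal places: U = 0.3630
RM (Liu & Layland) bound for 2 tasks = 0.828427; compare with U = 200/551 (approx. 0.362976)
U <= bound, so schedulable by RM sufficient condition.

0.3630


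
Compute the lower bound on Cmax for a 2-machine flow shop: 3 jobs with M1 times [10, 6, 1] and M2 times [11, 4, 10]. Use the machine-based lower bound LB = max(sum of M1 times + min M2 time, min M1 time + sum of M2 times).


LB1 = sum(M1 times) + min(M2 times) = 17 + 4 = 21
LB2 = min(M1 times) + sum(M2 times) = 1 + 25 = 26
Lower bound = max(LB1, LB2) = max(21, 26) = 26

26


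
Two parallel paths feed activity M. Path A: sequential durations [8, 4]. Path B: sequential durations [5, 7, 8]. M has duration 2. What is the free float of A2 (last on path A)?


ES(A2) = sum of predecessors on chain A = 8
EF(A2) = ES + duration = 8 + 4 = 12
Successor of A2 is M. ES(M) = max(sum(A), sum(B)) = max(12, 20) = 20
Free float = ES(successor) - EF(current) = 20 - 12 = 8

8


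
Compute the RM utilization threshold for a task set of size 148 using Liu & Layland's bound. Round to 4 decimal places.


Compute 2^(1/148) = 1.0046944113
Subtract 1: 1.0046944113 - 1 = 0.0046944113
Multiply by n: 148 * 0.0046944113 = 0.6947728724
Round to 4 dp: 0.6948

0.6948


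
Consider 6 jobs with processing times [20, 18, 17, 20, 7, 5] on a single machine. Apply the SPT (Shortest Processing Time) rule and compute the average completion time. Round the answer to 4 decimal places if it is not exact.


Sort jobs by processing time (SPT order): [5, 7, 17, 18, 20, 20]
Compute completion times sequentially:
  Job 1: processing = 5, completes at 5
  Job 2: processing = 7, completes at 12
  Job 3: processing = 17, completes at 29
  Job 4: processing = 18, completes at 47
  Job 5: processing = 20, completes at 67
  Job 6: processing = 20, completes at 87
Sum of completion times = 247
Average completion time = 247/6 = 41.1667

41.1667


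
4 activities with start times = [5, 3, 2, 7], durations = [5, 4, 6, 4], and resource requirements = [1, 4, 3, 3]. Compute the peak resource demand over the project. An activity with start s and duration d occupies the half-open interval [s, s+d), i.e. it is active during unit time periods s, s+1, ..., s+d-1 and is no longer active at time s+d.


Each activity i is active on [start_i, start_i + duration_i).
Compute total resource usage per time slot:
  t=0: active resources = [], total = 0
  t=1: active resources = [], total = 0
  t=2: active resources = [3], total = 3
  t=3: active resources = [4, 3], total = 7
  t=4: active resources = [4, 3], total = 7
  t=5: active resources = [1, 4, 3], total = 8
  t=6: active resources = [1, 4, 3], total = 8
  t=7: active resources = [1, 3, 3], total = 7
  t=8: active resources = [1, 3], total = 4
  t=9: active resources = [1, 3], total = 4
  t=10: active resources = [3], total = 3
Peak resource demand = 8

8


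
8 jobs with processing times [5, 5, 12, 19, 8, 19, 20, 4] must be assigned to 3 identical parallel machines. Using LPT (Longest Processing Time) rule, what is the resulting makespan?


Sort jobs in decreasing order (LPT): [20, 19, 19, 12, 8, 5, 5, 4]
Assign each job to the least loaded machine:
  Machine 1: jobs [20, 5, 5], load = 30
  Machine 2: jobs [19, 12], load = 31
  Machine 3: jobs [19, 8, 4], load = 31
Makespan = max load = 31

31


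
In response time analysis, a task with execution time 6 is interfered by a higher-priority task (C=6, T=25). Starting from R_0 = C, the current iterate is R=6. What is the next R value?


R_next = C + ceil(R_prev / T_hp) * C_hp
ceil(6 / 25) = ceil(0.24) = 1
Interference = 1 * 6 = 6
R_next = 6 + 6 = 12

12


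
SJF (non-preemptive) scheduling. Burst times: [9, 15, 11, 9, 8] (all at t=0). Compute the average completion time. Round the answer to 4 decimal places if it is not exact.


SJF order (ascending): [8, 9, 9, 11, 15]
Completion times:
  Job 1: burst=8, C=8
  Job 2: burst=9, C=17
  Job 3: burst=9, C=26
  Job 4: burst=11, C=37
  Job 5: burst=15, C=52
Average completion = 140/5 = 28.0

28.0


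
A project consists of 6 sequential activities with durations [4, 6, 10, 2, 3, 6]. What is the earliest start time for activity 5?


Activity 5 starts after activities 1 through 4 complete.
Predecessor durations: [4, 6, 10, 2]
ES = 4 + 6 + 10 + 2 = 22

22


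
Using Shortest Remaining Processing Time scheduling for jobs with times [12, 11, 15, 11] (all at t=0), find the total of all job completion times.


Since all jobs arrive at t=0, SRPT equals SPT ordering.
SPT order: [11, 11, 12, 15]
Completion times:
  Job 1: p=11, C=11
  Job 2: p=11, C=22
  Job 3: p=12, C=34
  Job 4: p=15, C=49
Total completion time = 11 + 22 + 34 + 49 = 116

116


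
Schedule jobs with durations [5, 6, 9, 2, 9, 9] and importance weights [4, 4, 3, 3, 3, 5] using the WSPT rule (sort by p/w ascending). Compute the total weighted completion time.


Compute p/w ratios and sort ascending (WSPT): [(2, 3), (5, 4), (6, 4), (9, 5), (9, 3), (9, 3)]
Compute weighted completion times:
  Job (p=2,w=3): C=2, w*C=3*2=6
  Job (p=5,w=4): C=7, w*C=4*7=28
  Job (p=6,w=4): C=13, w*C=4*13=52
  Job (p=9,w=5): C=22, w*C=5*22=110
  Job (p=9,w=3): C=31, w*C=3*31=93
  Job (p=9,w=3): C=40, w*C=3*40=120
Total weighted completion time = 409

409


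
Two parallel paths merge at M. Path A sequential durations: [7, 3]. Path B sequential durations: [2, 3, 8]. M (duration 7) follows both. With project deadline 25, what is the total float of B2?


Forward pass: ES(B2) = sum of predecessors on chain B = 2
EF = ES + duration = 2 + 3 = 5
Backward pass: LF(M) = deadline = 25; LS(M) = 25 - 7 = 18
LF(B2) = LS(M) - sum(successors on chain B) = 18 - 8 = 10
LS = LF - duration = 10 - 3 = 7
Total float = LS - ES = 7 - 2 = 5

5


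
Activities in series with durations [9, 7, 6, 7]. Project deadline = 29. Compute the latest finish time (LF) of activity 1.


LF(activity 1) = deadline - sum of successor durations
Successors: activities 2 through 4 with durations [7, 6, 7]
Sum of successor durations = 20
LF = 29 - 20 = 9

9


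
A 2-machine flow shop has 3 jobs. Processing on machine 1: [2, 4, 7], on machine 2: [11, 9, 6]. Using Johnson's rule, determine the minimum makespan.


Apply Johnson's rule:
  Group 1 (a <= b): [(1, 2, 11), (2, 4, 9)]
  Group 2 (a > b): [(3, 7, 6)]
Optimal job order: [1, 2, 3]
Schedule:
  Job 1: M1 done at 2, M2 done at 13
  Job 2: M1 done at 6, M2 done at 22
  Job 3: M1 done at 13, M2 done at 28
Makespan = 28

28


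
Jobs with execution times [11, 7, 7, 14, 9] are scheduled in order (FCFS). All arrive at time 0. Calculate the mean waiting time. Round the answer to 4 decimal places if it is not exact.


FCFS order (as given): [11, 7, 7, 14, 9]
Waiting times:
  Job 1: wait = 0
  Job 2: wait = 11
  Job 3: wait = 18
  Job 4: wait = 25
  Job 5: wait = 39
Sum of waiting times = 93
Average waiting time = 93/5 = 18.6

18.6


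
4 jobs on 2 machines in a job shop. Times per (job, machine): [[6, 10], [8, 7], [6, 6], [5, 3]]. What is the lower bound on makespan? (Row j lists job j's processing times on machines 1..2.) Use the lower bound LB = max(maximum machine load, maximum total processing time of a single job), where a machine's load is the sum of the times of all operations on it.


Machine loads:
  Machine 1: 6 + 8 + 6 + 5 = 25
  Machine 2: 10 + 7 + 6 + 3 = 26
Max machine load = 26
Job totals:
  Job 1: 16
  Job 2: 15
  Job 3: 12
  Job 4: 8
Max job total = 16
Lower bound = max(26, 16) = 26

26


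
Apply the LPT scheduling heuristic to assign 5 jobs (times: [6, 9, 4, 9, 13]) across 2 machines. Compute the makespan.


Sort jobs in decreasing order (LPT): [13, 9, 9, 6, 4]
Assign each job to the least loaded machine:
  Machine 1: jobs [13, 6], load = 19
  Machine 2: jobs [9, 9, 4], load = 22
Makespan = max load = 22

22


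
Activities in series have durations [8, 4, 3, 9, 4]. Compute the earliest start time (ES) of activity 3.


Activity 3 starts after activities 1 through 2 complete.
Predecessor durations: [8, 4]
ES = 8 + 4 = 12

12


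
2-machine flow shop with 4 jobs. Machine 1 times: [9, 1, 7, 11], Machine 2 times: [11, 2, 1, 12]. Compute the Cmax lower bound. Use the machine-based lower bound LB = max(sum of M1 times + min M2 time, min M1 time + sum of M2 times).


LB1 = sum(M1 times) + min(M2 times) = 28 + 1 = 29
LB2 = min(M1 times) + sum(M2 times) = 1 + 26 = 27
Lower bound = max(LB1, LB2) = max(29, 27) = 29

29


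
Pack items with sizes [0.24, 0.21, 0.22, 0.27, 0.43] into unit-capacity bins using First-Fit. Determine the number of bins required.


Place items sequentially using First-Fit:
  Item 0.24 -> new Bin 1
  Item 0.21 -> Bin 1 (now 0.45)
  Item 0.22 -> Bin 1 (now 0.67)
  Item 0.27 -> Bin 1 (now 0.94)
  Item 0.43 -> new Bin 2
Total bins used = 2

2


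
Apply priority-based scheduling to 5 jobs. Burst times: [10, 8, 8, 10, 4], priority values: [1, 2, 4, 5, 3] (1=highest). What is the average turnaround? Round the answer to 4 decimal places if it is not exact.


Sort by priority (ascending = highest first):
Order: [(1, 10), (2, 8), (3, 4), (4, 8), (5, 10)]
Completion times:
  Priority 1, burst=10, C=10
  Priority 2, burst=8, C=18
  Priority 3, burst=4, C=22
  Priority 4, burst=8, C=30
  Priority 5, burst=10, C=40
Average turnaround = 120/5 = 24.0

24.0


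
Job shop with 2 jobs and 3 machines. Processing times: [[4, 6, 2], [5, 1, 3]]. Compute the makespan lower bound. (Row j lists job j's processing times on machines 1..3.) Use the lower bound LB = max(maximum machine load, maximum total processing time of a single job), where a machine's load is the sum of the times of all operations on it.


Machine loads:
  Machine 1: 4 + 5 = 9
  Machine 2: 6 + 1 = 7
  Machine 3: 2 + 3 = 5
Max machine load = 9
Job totals:
  Job 1: 12
  Job 2: 9
Max job total = 12
Lower bound = max(9, 12) = 12

12


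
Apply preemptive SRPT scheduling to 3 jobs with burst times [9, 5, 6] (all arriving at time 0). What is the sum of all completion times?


Since all jobs arrive at t=0, SRPT equals SPT ordering.
SPT order: [5, 6, 9]
Completion times:
  Job 1: p=5, C=5
  Job 2: p=6, C=11
  Job 3: p=9, C=20
Total completion time = 5 + 11 + 20 = 36

36


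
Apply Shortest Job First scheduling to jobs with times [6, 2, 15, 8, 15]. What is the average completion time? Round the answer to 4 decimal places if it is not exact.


SJF order (ascending): [2, 6, 8, 15, 15]
Completion times:
  Job 1: burst=2, C=2
  Job 2: burst=6, C=8
  Job 3: burst=8, C=16
  Job 4: burst=15, C=31
  Job 5: burst=15, C=46
Average completion = 103/5 = 20.6

20.6


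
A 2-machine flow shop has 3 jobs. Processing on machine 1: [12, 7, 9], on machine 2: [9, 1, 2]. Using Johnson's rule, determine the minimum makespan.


Apply Johnson's rule:
  Group 1 (a <= b): []
  Group 2 (a > b): [(1, 12, 9), (3, 9, 2), (2, 7, 1)]
Optimal job order: [1, 3, 2]
Schedule:
  Job 1: M1 done at 12, M2 done at 21
  Job 3: M1 done at 21, M2 done at 23
  Job 2: M1 done at 28, M2 done at 29
Makespan = 29

29


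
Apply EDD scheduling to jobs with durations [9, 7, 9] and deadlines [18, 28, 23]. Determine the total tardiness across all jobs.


Sort by due date (EDD order): [(9, 18), (9, 23), (7, 28)]
Compute completion times and tardiness:
  Job 1: p=9, d=18, C=9, tardiness=max(0,9-18)=0
  Job 2: p=9, d=23, C=18, tardiness=max(0,18-23)=0
  Job 3: p=7, d=28, C=25, tardiness=max(0,25-28)=0
Total tardiness = 0

0


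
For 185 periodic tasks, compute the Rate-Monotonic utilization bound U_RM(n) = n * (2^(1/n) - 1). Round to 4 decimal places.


Compute 2^(1/185) = 1.0037537693
Subtract 1: 1.0037537693 - 1 = 0.0037537693
Multiply by n: 185 * 0.0037537693 = 0.6944473205
Round to 4 dp: 0.6944

0.6944


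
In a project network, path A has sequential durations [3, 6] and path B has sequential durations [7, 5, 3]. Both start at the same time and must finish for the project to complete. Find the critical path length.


Path A total = 3 + 6 = 9
Path B total = 7 + 5 + 3 = 15
Critical path = longest path = max(9, 15) = 15

15


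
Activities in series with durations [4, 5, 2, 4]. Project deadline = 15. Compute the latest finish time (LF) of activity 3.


LF(activity 3) = deadline - sum of successor durations
Successors: activities 4 through 4 with durations [4]
Sum of successor durations = 4
LF = 15 - 4 = 11

11


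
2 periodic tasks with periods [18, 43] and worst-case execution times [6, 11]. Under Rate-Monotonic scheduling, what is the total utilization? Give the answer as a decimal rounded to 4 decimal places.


Compute individual utilizations (exact fractions):
  Task 1: C/T = 6/18 = 1/3 (approx. 0.3333)
  Task 2: C/T = 11/43 (approx. 0.2558)
Total utilization U = 1/3 + 11/43 = 76/129
Rounded to 4 decimal places: U = 0.5891
RM (Liu & Layland) bound for 2 tasks = 0.828427; compare with U = 76/129 (approx. 0.589147)
U <= bound, so schedulable by RM sufficient condition.

0.5891


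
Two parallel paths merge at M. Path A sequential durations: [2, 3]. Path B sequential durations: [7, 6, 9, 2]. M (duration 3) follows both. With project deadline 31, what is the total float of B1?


Forward pass: ES(B1) = sum of predecessors on chain B = 0
EF = ES + duration = 0 + 7 = 7
Backward pass: LF(M) = deadline = 31; LS(M) = 31 - 3 = 28
LF(B1) = LS(M) - sum(successors on chain B) = 28 - 17 = 11
LS = LF - duration = 11 - 7 = 4
Total float = LS - ES = 4 - 0 = 4

4


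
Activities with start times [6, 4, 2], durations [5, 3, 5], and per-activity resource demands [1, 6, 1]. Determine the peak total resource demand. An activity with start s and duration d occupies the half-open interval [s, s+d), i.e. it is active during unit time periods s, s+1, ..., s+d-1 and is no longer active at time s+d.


Each activity i is active on [start_i, start_i + duration_i).
Compute total resource usage per time slot:
  t=0: active resources = [], total = 0
  t=1: active resources = [], total = 0
  t=2: active resources = [1], total = 1
  t=3: active resources = [1], total = 1
  t=4: active resources = [6, 1], total = 7
  t=5: active resources = [6, 1], total = 7
  t=6: active resources = [1, 6, 1], total = 8
  t=7: active resources = [1], total = 1
  t=8: active resources = [1], total = 1
  t=9: active resources = [1], total = 1
  t=10: active resources = [1], total = 1
Peak resource demand = 8

8


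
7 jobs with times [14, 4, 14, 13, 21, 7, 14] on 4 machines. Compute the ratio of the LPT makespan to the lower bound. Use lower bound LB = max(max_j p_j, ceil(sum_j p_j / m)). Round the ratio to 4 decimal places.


LPT order: [21, 14, 14, 14, 13, 7, 4]
Machine loads after assignment: [21, 27, 21, 18]
LPT makespan = 27
Lower bound = max(max_job, ceil(total/4)) = max(21, 22) = 22
Ratio = 27 / 22 = 1.2273

1.2273


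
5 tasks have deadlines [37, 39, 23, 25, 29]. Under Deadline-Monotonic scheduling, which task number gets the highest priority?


Sort tasks by relative deadline (ascending):
  Task 3: deadline = 23
  Task 4: deadline = 25
  Task 5: deadline = 29
  Task 1: deadline = 37
  Task 2: deadline = 39
Priority order (highest first): [3, 4, 5, 1, 2]
Highest priority task = 3

3


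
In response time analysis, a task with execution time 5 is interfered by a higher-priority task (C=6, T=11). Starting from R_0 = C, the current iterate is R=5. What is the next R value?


R_next = C + ceil(R_prev / T_hp) * C_hp
ceil(5 / 11) = ceil(0.4545) = 1
Interference = 1 * 6 = 6
R_next = 5 + 6 = 11

11


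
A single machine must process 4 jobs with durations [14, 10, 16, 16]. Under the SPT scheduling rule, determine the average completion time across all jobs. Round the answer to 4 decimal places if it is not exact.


Sort jobs by processing time (SPT order): [10, 14, 16, 16]
Compute completion times sequentially:
  Job 1: processing = 10, completes at 10
  Job 2: processing = 14, completes at 24
  Job 3: processing = 16, completes at 40
  Job 4: processing = 16, completes at 56
Sum of completion times = 130
Average completion time = 130/4 = 32.5

32.5


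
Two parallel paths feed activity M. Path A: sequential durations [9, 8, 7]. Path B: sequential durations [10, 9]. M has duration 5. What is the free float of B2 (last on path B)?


ES(B2) = sum of predecessors on chain B = 10
EF(B2) = ES + duration = 10 + 9 = 19
Successor of B2 is M. ES(M) = max(sum(A), sum(B)) = max(24, 19) = 24
Free float = ES(successor) - EF(current) = 24 - 19 = 5

5


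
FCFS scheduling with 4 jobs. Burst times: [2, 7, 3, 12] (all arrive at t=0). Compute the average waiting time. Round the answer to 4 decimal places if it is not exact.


FCFS order (as given): [2, 7, 3, 12]
Waiting times:
  Job 1: wait = 0
  Job 2: wait = 2
  Job 3: wait = 9
  Job 4: wait = 12
Sum of waiting times = 23
Average waiting time = 23/4 = 5.75

5.75


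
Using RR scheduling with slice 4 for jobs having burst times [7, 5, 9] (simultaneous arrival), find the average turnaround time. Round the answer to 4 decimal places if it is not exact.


Time quantum = 4
Execution trace:
  J1 runs 4 units, time = 4
  J2 runs 4 units, time = 8
  J3 runs 4 units, time = 12
  J1 runs 3 units, time = 15
  J2 runs 1 units, time = 16
  J3 runs 4 units, time = 20
  J3 runs 1 units, time = 21
Finish times: [15, 16, 21]
Average turnaround = 52/3 = 17.3333

17.3333


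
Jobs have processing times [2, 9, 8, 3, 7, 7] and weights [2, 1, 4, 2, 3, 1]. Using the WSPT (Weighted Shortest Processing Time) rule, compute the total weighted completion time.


Compute p/w ratios and sort ascending (WSPT): [(2, 2), (3, 2), (8, 4), (7, 3), (7, 1), (9, 1)]
Compute weighted completion times:
  Job (p=2,w=2): C=2, w*C=2*2=4
  Job (p=3,w=2): C=5, w*C=2*5=10
  Job (p=8,w=4): C=13, w*C=4*13=52
  Job (p=7,w=3): C=20, w*C=3*20=60
  Job (p=7,w=1): C=27, w*C=1*27=27
  Job (p=9,w=1): C=36, w*C=1*36=36
Total weighted completion time = 189

189


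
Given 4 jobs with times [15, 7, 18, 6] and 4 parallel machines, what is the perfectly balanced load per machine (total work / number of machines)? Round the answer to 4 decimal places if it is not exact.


Total processing time = 15 + 7 + 18 + 6 = 46
Number of machines = 4
Ideal balanced load = 46 / 4 = 11.5

11.5


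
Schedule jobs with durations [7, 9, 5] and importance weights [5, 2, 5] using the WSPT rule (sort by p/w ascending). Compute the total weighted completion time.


Compute p/w ratios and sort ascending (WSPT): [(5, 5), (7, 5), (9, 2)]
Compute weighted completion times:
  Job (p=5,w=5): C=5, w*C=5*5=25
  Job (p=7,w=5): C=12, w*C=5*12=60
  Job (p=9,w=2): C=21, w*C=2*21=42
Total weighted completion time = 127

127


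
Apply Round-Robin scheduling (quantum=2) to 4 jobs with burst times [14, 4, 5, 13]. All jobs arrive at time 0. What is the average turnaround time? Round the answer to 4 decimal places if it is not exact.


Time quantum = 2
Execution trace:
  J1 runs 2 units, time = 2
  J2 runs 2 units, time = 4
  J3 runs 2 units, time = 6
  J4 runs 2 units, time = 8
  J1 runs 2 units, time = 10
  J2 runs 2 units, time = 12
  J3 runs 2 units, time = 14
  J4 runs 2 units, time = 16
  J1 runs 2 units, time = 18
  J3 runs 1 units, time = 19
  J4 runs 2 units, time = 21
  J1 runs 2 units, time = 23
  J4 runs 2 units, time = 25
  J1 runs 2 units, time = 27
  J4 runs 2 units, time = 29
  J1 runs 2 units, time = 31
  J4 runs 2 units, time = 33
  J1 runs 2 units, time = 35
  J4 runs 1 units, time = 36
Finish times: [35, 12, 19, 36]
Average turnaround = 102/4 = 25.5

25.5


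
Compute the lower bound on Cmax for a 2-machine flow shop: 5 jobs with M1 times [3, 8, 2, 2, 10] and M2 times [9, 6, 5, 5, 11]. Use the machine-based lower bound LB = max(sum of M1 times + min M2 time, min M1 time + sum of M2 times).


LB1 = sum(M1 times) + min(M2 times) = 25 + 5 = 30
LB2 = min(M1 times) + sum(M2 times) = 2 + 36 = 38
Lower bound = max(LB1, LB2) = max(30, 38) = 38

38


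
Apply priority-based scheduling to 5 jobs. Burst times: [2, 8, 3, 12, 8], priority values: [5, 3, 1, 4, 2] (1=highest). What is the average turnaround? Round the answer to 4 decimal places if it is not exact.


Sort by priority (ascending = highest first):
Order: [(1, 3), (2, 8), (3, 8), (4, 12), (5, 2)]
Completion times:
  Priority 1, burst=3, C=3
  Priority 2, burst=8, C=11
  Priority 3, burst=8, C=19
  Priority 4, burst=12, C=31
  Priority 5, burst=2, C=33
Average turnaround = 97/5 = 19.4

19.4
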